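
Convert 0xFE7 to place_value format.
Convert 0xFE7 (hexadecimal) → 15×256 + 14×16 + 7 = 4071 (decimal)
Convert 4071 (decimal) → 4071 = 4×1000 + 7×10 + 1 → 4 thousands, 7 tens, 1 one (place-value notation)
4 thousands, 7 tens, 1 one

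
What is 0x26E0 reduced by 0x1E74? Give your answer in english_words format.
Convert 0x26E0 (hexadecimal) → 2×4096 + 6×256 + 14×16 = 9952 (decimal)
Convert 0x1E74 (hexadecimal) → 1×4096 + 14×256 + 7×16 + 4 = 7796 (decimal)
Compute 9952 - 7796 = 2156
Convert 2156 (decimal) → 2156 = 2×1000 + 1×100 + 56 → two thousand one hundred fifty-six (English words)
two thousand one hundred fifty-six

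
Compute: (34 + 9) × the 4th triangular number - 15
Convert the 4th triangular number (triangular index) → 4×5/2 = 10 (decimal)
Expression in decimal: (34 + 9) × 10 - 15
Parentheses first: 34 + 9 = 43
Multiply: 43 × 10 = 430
Subtract: 430 - 15 = 415
415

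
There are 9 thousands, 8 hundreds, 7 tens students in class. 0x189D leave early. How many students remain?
Convert 9 thousands, 8 hundreds, 7 tens (place-value notation) → 9×1000 + 8×100 + 7×10 = 9870 (decimal)
Convert 0x189D (hexadecimal) → 1×4096 + 8×256 + 9×16 + 13 = 6301 (decimal)
Compute 9870 - 6301 = 3569
3569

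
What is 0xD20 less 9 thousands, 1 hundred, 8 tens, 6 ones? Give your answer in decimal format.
Convert 0xD20 (hexadecimal) → 13×256 + 2×16 = 3360 (decimal)
Convert 9 thousands, 1 hundred, 8 tens, 6 ones (place-value notation) → 9×1000 + 1×100 + 8×10 + 6 = 9186 (decimal)
Compute 3360 - 9186 = -5826
-5826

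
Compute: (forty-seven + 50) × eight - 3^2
Convert forty-seven (English words) → 47 (decimal)
Convert eight (English words) → 8 (decimal)
Convert 3^2 (power) → 9 (decimal)
Expression in decimal: (47 + 50) × 8 - 9
Parentheses first: 47 + 50 = 97
Multiply: 97 × 8 = 776
Subtract: 776 - 9 = 767
767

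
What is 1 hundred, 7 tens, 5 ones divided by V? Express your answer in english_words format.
Convert 1 hundred, 7 tens, 5 ones (place-value notation) → 1×100 + 7×10 + 5 = 175 (decimal)
Convert V (Roman numeral) → 5 (decimal)
Compute 175 ÷ 5 = 35
Convert 35 (decimal) → thirty-five (English words)
thirty-five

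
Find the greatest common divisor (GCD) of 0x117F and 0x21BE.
Convert 0x117F (hexadecimal) → 1×4096 + 1×256 + 7×16 + 15 = 4479 (decimal)
Convert 0x21BE (hexadecimal) → 2×4096 + 1×256 + 11×16 + 14 = 8638 (decimal)
Compute gcd(4479, 8638) = 1
1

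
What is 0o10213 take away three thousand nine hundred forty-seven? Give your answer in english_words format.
Convert 0o10213 (octal) → 1×4096 + 2×64 + 1×8 + 3 = 4235 (decimal)
Convert three thousand nine hundred forty-seven (English words) → 3×1000 + 9×100 + 47 = 3947 (decimal)
Compute 4235 - 3947 = 288
Convert 288 (decimal) → 288 = 2×100 + 88 → two hundred eighty-eight (English words)
two hundred eighty-eight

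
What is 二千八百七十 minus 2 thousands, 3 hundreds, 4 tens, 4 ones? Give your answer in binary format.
Convert 二千八百七十 (Chinese numeral) → 2×1000 + 8×100 + 7×10 = 2870 (decimal)
Convert 2 thousands, 3 hundreds, 4 tens, 4 ones (place-value notation) → 2×1000 + 3×100 + 4×10 + 4 = 2344 (decimal)
Compute 2870 - 2344 = 526
Convert 526 (decimal) → 526 = 512 + 8 + 4 + 2 → 0b1000001110 (binary)
0b1000001110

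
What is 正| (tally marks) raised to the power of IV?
Convert 正| (tally marks) → 5 + 1 = 6 (decimal)
Convert IV (Roman numeral) → 4 (decimal)
Compute 6 ^ 4 = 1296
1296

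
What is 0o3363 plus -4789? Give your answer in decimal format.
Convert 0o3363 (octal) → 3×512 + 3×64 + 6×8 + 3 = 1779 (decimal)
Compute 1779 + -4789 = -3010
-3010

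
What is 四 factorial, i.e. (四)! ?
Convert 四 (Chinese numeral) → 4 (decimal)
Compute 4! = 24
24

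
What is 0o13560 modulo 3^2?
Convert 0o13560 (octal) → 1×4096 + 3×512 + 5×64 + 6×8 = 6000 (decimal)
Convert 3^2 (power) → 9 (decimal)
Compute 6000 mod 9 = 6
6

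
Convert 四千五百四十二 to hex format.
Convert 四千五百四十二 (Chinese numeral) → 4×1000 + 5×100 + 4×10 + 2 = 4542 (decimal)
Convert 4542 (decimal) → 4542 = 1×4096 + 1×256 + 11×16 + 14 → 0x11BE (hexadecimal)
0x11BE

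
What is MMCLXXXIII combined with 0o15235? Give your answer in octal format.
Convert MMCLXXXIII (Roman numeral) → 1000 + 1000 + 100 + 50 + 10 + 10 + 10 + 1 + 1 + 1 = 2183 (decimal)
Convert 0o15235 (octal) → 1×4096 + 5×512 + 2×64 + 3×8 + 5 = 6813 (decimal)
Compute 2183 + 6813 = 8996
Convert 8996 (decimal) → 8996 = 2×4096 + 1×512 + 4×64 + 4×8 + 4 → 0o21444 (octal)
0o21444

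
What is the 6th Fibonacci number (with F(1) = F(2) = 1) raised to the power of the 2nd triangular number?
Convert the 6th Fibonacci number (with F(1) = F(2) = 1) (Fibonacci index) → 1, 1, 2, 3, 5, 8 → 8 (decimal)
Convert the 2nd triangular number (triangular index) → 2×3/2 = 3 (decimal)
Compute 8 ^ 3 = 512
512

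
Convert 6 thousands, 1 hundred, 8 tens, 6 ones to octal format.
Convert 6 thousands, 1 hundred, 8 tens, 6 ones (place-value notation) → 6×1000 + 1×100 + 8×10 + 6 = 6186 (decimal)
Convert 6186 (decimal) → 6186 = 1×4096 + 4×512 + 5×8 + 2 → 0o14052 (octal)
0o14052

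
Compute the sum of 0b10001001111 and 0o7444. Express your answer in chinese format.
Convert 0b10001001111 (binary) → 1024 + 64 + 8 + 4 + 2 + 1 = 1103 (decimal)
Convert 0o7444 (octal) → 7×512 + 4×64 + 4×8 + 4 = 3876 (decimal)
Compute 1103 + 3876 = 4979
Convert 4979 (decimal) → 4979 = 4×1000 + 9×100 + 7×10 + 9 → 四千九百七十九 (Chinese numeral)
四千九百七十九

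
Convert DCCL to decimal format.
Convert DCCL (Roman numeral) → 500 + 100 + 100 + 50 = 750 (decimal)
750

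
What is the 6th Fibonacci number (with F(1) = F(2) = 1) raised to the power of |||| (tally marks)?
Convert the 6th Fibonacci number (with F(1) = F(2) = 1) (Fibonacci index) → 1, 1, 2, 3, 5, 8 → 8 (decimal)
Convert |||| (tally marks) → 4 (decimal)
Compute 8 ^ 4 = 4096
4096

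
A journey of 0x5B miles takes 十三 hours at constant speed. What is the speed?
Convert 0x5B (hexadecimal) → 5×16 + 11 = 91 (decimal)
Convert 十三 (Chinese numeral) → 1×10 + 3 = 13 (decimal)
Compute 91 ÷ 13 = 7
7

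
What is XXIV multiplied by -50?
Convert XXIV (Roman numeral) → 10 + 10 + 4 = 24 (decimal)
Compute 24 × -50 = -1200
-1200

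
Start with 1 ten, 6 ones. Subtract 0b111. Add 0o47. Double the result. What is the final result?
Convert 1 ten, 6 ones (place-value notation) → 1×10 + 6 = 16 (decimal)
Start: 16
Convert 0b111 (binary) → 4 + 2 + 1 = 7 (decimal)
16 - 7 = 9
Convert 0o47 (octal) → 4×8 + 7 = 39 (decimal)
9 + 39 = 48
48 × 2 = 96
96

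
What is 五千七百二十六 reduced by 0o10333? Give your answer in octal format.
Convert 五千七百二十六 (Chinese numeral) → 5×1000 + 7×100 + 2×10 + 6 = 5726 (decimal)
Convert 0o10333 (octal) → 1×4096 + 3×64 + 3×8 + 3 = 4315 (decimal)
Compute 5726 - 4315 = 1411
Convert 1411 (decimal) → 1411 = 2×512 + 6×64 + 3 → 0o2603 (octal)
0o2603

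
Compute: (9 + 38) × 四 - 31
Convert 四 (Chinese numeral) → 4 (decimal)
Expression in decimal: (9 + 38) × 4 - 31
Parentheses first: 9 + 38 = 47
Multiply: 47 × 4 = 188
Subtract: 188 - 31 = 157
157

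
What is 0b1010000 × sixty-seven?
Convert 0b1010000 (binary) → 64 + 16 = 80 (decimal)
Convert sixty-seven (English words) → 67 (decimal)
Compute 80 × 67 = 5360
5360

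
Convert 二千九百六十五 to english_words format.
Convert 二千九百六十五 (Chinese numeral) → 2×1000 + 9×100 + 6×10 + 5 = 2965 (decimal)
Convert 2965 (decimal) → 2965 = 2×1000 + 9×100 + 65 → two thousand nine hundred sixty-five (English words)
two thousand nine hundred sixty-five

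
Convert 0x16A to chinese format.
Convert 0x16A (hexadecimal) → 1×256 + 6×16 + 10 = 362 (decimal)
Convert 362 (decimal) → 362 = 3×100 + 6×10 + 2 → 三百六十二 (Chinese numeral)
三百六十二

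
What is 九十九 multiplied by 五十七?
Convert 九十九 (Chinese numeral) → 9×10 + 9 = 99 (decimal)
Convert 五十七 (Chinese numeral) → 5×10 + 7 = 57 (decimal)
Compute 99 × 57 = 5643
5643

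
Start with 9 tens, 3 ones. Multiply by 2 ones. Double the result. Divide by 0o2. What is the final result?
Convert 9 tens, 3 ones (place-value notation) → 9×10 + 3 = 93 (decimal)
Start: 93
Convert 2 ones (place-value notation) → 2 (decimal)
93 × 2 = 186
186 × 2 = 372
Convert 0o2 (octal) → 2 (decimal)
372 ÷ 2 = 186
186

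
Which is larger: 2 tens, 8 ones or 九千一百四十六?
Convert 2 tens, 8 ones (place-value notation) → 2×10 + 8 = 28 (decimal)
Convert 九千一百四十六 (Chinese numeral) → 9×1000 + 1×100 + 4×10 + 6 = 9146 (decimal)
Compare 28 vs 9146: larger = 9146
9146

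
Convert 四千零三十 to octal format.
Convert 四千零三十 (Chinese numeral) → 4×1000 + 3×10 = 4030 (decimal)
Convert 4030 (decimal) → 4030 = 7×512 + 6×64 + 7×8 + 6 → 0o7676 (octal)
0o7676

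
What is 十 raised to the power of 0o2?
Convert 十 (Chinese numeral) → 1×10 = 10 (decimal)
Convert 0o2 (octal) → 2 (decimal)
Compute 10 ^ 2 = 100
100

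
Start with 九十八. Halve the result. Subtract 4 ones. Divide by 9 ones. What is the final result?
Convert 九十八 (Chinese numeral) → 9×10 + 8 = 98 (decimal)
Start: 98
98 ÷ 2 = 49
Convert 4 ones (place-value notation) → 4 (decimal)
49 - 4 = 45
Convert 9 ones (place-value notation) → 9 (decimal)
45 ÷ 9 = 5
5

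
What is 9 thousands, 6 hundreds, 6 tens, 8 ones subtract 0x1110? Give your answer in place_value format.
Convert 9 thousands, 6 hundreds, 6 tens, 8 ones (place-value notation) → 9×1000 + 6×100 + 6×10 + 8 = 9668 (decimal)
Convert 0x1110 (hexadecimal) → 1×4096 + 1×256 + 1×16 = 4368 (decimal)
Compute 9668 - 4368 = 5300
Convert 5300 (decimal) → 5300 = 5×1000 + 3×100 → 5 thousands, 3 hundreds (place-value notation)
5 thousands, 3 hundreds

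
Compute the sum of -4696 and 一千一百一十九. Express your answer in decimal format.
Convert 一千一百一十九 (Chinese numeral) → 1×1000 + 1×100 + 1×10 + 9 = 1119 (decimal)
Compute -4696 + 1119 = -3577
-3577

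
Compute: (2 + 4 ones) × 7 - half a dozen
Convert 4 ones (place-value notation) → 4 (decimal)
Convert half a dozen (colloquial) → 6 (decimal)
Expression in decimal: (2 + 4) × 7 - 6
Parentheses first: 2 + 4 = 6
Multiply: 6 × 7 = 42
Subtract: 42 - 6 = 36
36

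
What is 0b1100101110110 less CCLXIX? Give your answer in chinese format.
Convert 0b1100101110110 (binary) → 4096 + 2048 + 256 + 64 + 32 + 16 + 4 + 2 = 6518 (decimal)
Convert CCLXIX (Roman numeral) → 100 + 100 + 50 + 10 + 9 = 269 (decimal)
Compute 6518 - 269 = 6249
Convert 6249 (decimal) → 6249 = 6×1000 + 2×100 + 4×10 + 9 → 六千二百四十九 (Chinese numeral)
六千二百四十九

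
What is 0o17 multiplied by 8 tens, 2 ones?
Convert 0o17 (octal) → 1×8 + 7 = 15 (decimal)
Convert 8 tens, 2 ones (place-value notation) → 8×10 + 2 = 82 (decimal)
Compute 15 × 82 = 1230
1230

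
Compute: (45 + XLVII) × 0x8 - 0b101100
Convert XLVII (Roman numeral) → 40 + 5 + 1 + 1 = 47 (decimal)
Convert 0x8 (hexadecimal) → 8 (decimal)
Convert 0b101100 (binary) → 32 + 8 + 4 = 44 (decimal)
Expression in decimal: (45 + 47) × 8 - 44
Parentheses first: 45 + 47 = 92
Multiply: 92 × 8 = 736
Subtract: 736 - 44 = 692
692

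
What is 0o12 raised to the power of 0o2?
Convert 0o12 (octal) → 1×8 + 2 = 10 (decimal)
Convert 0o2 (octal) → 2 (decimal)
Compute 10 ^ 2 = 100
100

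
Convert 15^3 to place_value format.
Convert 15^3 (power) → 3375 (decimal)
Convert 3375 (decimal) → 3375 = 3×1000 + 3×100 + 7×10 + 5 → 3 thousands, 3 hundreds, 7 tens, 5 ones (place-value notation)
3 thousands, 3 hundreds, 7 tens, 5 ones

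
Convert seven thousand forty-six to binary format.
Convert seven thousand forty-six (English words) → 7×1000 + 46 = 7046 (decimal)
Convert 7046 (decimal) → 7046 = 4096 + 2048 + 512 + 256 + 128 + 4 + 2 → 0b1101110000110 (binary)
0b1101110000110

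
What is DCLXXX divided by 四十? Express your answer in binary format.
Convert DCLXXX (Roman numeral) → 500 + 100 + 50 + 10 + 10 + 10 = 680 (decimal)
Convert 四十 (Chinese numeral) → 4×10 = 40 (decimal)
Compute 680 ÷ 40 = 17
Convert 17 (decimal) → 17 = 16 + 1 → 0b10001 (binary)
0b10001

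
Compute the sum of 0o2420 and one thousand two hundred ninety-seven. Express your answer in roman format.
Convert 0o2420 (octal) → 2×512 + 4×64 + 2×8 = 1296 (decimal)
Convert one thousand two hundred ninety-seven (English words) → 1×1000 + 2×100 + 97 = 1297 (decimal)
Compute 1296 + 1297 = 2593
Convert 2593 (decimal) → 2593 = 1000 + 1000 + 500 + 90 + 1 + 1 + 1 → MMDXCIII (Roman numeral)
MMDXCIII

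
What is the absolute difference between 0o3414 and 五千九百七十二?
Convert 0o3414 (octal) → 3×512 + 4×64 + 1×8 + 4 = 1804 (decimal)
Convert 五千九百七十二 (Chinese numeral) → 5×1000 + 9×100 + 7×10 + 2 = 5972 (decimal)
Compute |1804 - 5972| = 4168
4168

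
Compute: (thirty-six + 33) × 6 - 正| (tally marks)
Convert thirty-six (English words) → 36 (decimal)
Convert 正| (tally marks) → 5 + 1 = 6 (decimal)
Expression in decimal: (36 + 33) × 6 - 6
Parentheses first: 36 + 33 = 69
Multiply: 69 × 6 = 414
Subtract: 414 - 6 = 408
408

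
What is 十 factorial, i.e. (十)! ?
Convert 十 (Chinese numeral) → 1×10 = 10 (decimal)
Compute 10! = 3628800
3628800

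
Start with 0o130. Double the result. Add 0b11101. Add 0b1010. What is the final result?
Convert 0o130 (octal) → 1×64 + 3×8 = 88 (decimal)
Start: 88
88 × 2 = 176
Convert 0b11101 (binary) → 16 + 8 + 4 + 1 = 29 (decimal)
176 + 29 = 205
Convert 0b1010 (binary) → 8 + 2 = 10 (decimal)
205 + 10 = 215
215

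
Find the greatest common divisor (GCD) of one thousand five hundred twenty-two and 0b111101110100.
Convert one thousand five hundred twenty-two (English words) → 1×1000 + 5×100 + 22 = 1522 (decimal)
Convert 0b111101110100 (binary) → 2048 + 1024 + 512 + 256 + 64 + 32 + 16 + 4 = 3956 (decimal)
Compute gcd(1522, 3956) = 2
2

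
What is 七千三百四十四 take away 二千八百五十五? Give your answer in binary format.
Convert 七千三百四十四 (Chinese numeral) → 7×1000 + 3×100 + 4×10 + 4 = 7344 (decimal)
Convert 二千八百五十五 (Chinese numeral) → 2×1000 + 8×100 + 5×10 + 5 = 2855 (decimal)
Compute 7344 - 2855 = 4489
Convert 4489 (decimal) → 4489 = 4096 + 256 + 128 + 8 + 1 → 0b1000110001001 (binary)
0b1000110001001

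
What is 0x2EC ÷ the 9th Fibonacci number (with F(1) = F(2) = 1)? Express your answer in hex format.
Convert 0x2EC (hexadecimal) → 2×256 + 14×16 + 12 = 748 (decimal)
Convert the 9th Fibonacci number (with F(1) = F(2) = 1) (Fibonacci index) → 1, 1, 2, 3, 5, 8, 13, 21, 34 → 34 (decimal)
Compute 748 ÷ 34 = 22
Convert 22 (decimal) → 22 = 1×16 + 6 → 0x16 (hexadecimal)
0x16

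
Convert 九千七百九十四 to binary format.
Convert 九千七百九十四 (Chinese numeral) → 9×1000 + 7×100 + 9×10 + 4 = 9794 (decimal)
Convert 9794 (decimal) → 9794 = 8192 + 1024 + 512 + 64 + 2 → 0b10011001000010 (binary)
0b10011001000010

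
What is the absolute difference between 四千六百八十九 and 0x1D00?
Convert 四千六百八十九 (Chinese numeral) → 4×1000 + 6×100 + 8×10 + 9 = 4689 (decimal)
Convert 0x1D00 (hexadecimal) → 1×4096 + 13×256 = 7424 (decimal)
Compute |4689 - 7424| = 2735
2735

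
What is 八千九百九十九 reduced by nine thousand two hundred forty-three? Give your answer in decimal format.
Convert 八千九百九十九 (Chinese numeral) → 8×1000 + 9×100 + 9×10 + 9 = 8999 (decimal)
Convert nine thousand two hundred forty-three (English words) → 9×1000 + 2×100 + 43 = 9243 (decimal)
Compute 8999 - 9243 = -244
-244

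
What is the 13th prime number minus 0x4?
The 13th prime number = 41
Convert 0x4 (hexadecimal) → 4 (decimal)
Compute 41 - 4 = 37
37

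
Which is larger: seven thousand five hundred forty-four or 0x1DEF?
Convert seven thousand five hundred forty-four (English words) → 7×1000 + 5×100 + 44 = 7544 (decimal)
Convert 0x1DEF (hexadecimal) → 1×4096 + 13×256 + 14×16 + 15 = 7663 (decimal)
Compare 7544 vs 7663: larger = 7663
7663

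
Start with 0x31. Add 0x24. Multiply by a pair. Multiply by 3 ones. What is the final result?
Convert 0x31 (hexadecimal) → 3×16 + 1 = 49 (decimal)
Start: 49
Convert 0x24 (hexadecimal) → 2×16 + 4 = 36 (decimal)
49 + 36 = 85
Convert a pair (colloquial) → 2 (decimal)
85 × 2 = 170
Convert 3 ones (place-value notation) → 3 (decimal)
170 × 3 = 510
510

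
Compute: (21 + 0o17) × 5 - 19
Convert 0o17 (octal) → 1×8 + 7 = 15 (decimal)
Expression in decimal: (21 + 15) × 5 - 19
Parentheses first: 21 + 15 = 36
Multiply: 36 × 5 = 180
Subtract: 180 - 19 = 161
161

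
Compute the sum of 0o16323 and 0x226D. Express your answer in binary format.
Convert 0o16323 (octal) → 1×4096 + 6×512 + 3×64 + 2×8 + 3 = 7379 (decimal)
Convert 0x226D (hexadecimal) → 2×4096 + 2×256 + 6×16 + 13 = 8813 (decimal)
Compute 7379 + 8813 = 16192
Convert 16192 (decimal) → 16192 = 8192 + 4096 + 2048 + 1024 + 512 + 256 + 64 → 0b11111101000000 (binary)
0b11111101000000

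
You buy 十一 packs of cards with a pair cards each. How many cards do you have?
Convert a pair (colloquial) → 2 (decimal)
Convert 十一 (Chinese numeral) → 1×10 + 1 = 11 (decimal)
Compute 2 × 11 = 22
22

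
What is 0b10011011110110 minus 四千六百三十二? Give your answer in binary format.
Convert 0b10011011110110 (binary) → 8192 + 1024 + 512 + 128 + 64 + 32 + 16 + 4 + 2 = 9974 (decimal)
Convert 四千六百三十二 (Chinese numeral) → 4×1000 + 6×100 + 3×10 + 2 = 4632 (decimal)
Compute 9974 - 4632 = 5342
Convert 5342 (decimal) → 5342 = 4096 + 1024 + 128 + 64 + 16 + 8 + 4 + 2 → 0b1010011011110 (binary)
0b1010011011110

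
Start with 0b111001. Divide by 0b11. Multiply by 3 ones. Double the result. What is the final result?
Convert 0b111001 (binary) → 32 + 16 + 8 + 1 = 57 (decimal)
Start: 57
Convert 0b11 (binary) → 2 + 1 = 3 (decimal)
57 ÷ 3 = 19
Convert 3 ones (place-value notation) → 3 (decimal)
19 × 3 = 57
57 × 2 = 114
114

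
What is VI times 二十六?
Convert VI (Roman numeral) → 5 + 1 = 6 (decimal)
Convert 二十六 (Chinese numeral) → 2×10 + 6 = 26 (decimal)
Compute 6 × 26 = 156
156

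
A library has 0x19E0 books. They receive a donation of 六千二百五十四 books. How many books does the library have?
Convert 0x19E0 (hexadecimal) → 1×4096 + 9×256 + 14×16 = 6624 (decimal)
Convert 六千二百五十四 (Chinese numeral) → 6×1000 + 2×100 + 5×10 + 4 = 6254 (decimal)
Compute 6624 + 6254 = 12878
12878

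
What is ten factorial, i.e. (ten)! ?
Convert ten (English words) → 10 (decimal)
Compute 10! = 3628800
3628800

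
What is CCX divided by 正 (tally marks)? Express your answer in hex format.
Convert CCX (Roman numeral) → 100 + 100 + 10 = 210 (decimal)
Convert 正 (tally marks) → 5 (decimal)
Compute 210 ÷ 5 = 42
Convert 42 (decimal) → 42 = 2×16 + 10 → 0x2A (hexadecimal)
0x2A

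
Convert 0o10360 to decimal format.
Convert 0o10360 (octal) → 1×4096 + 3×64 + 6×8 = 4336 (decimal)
4336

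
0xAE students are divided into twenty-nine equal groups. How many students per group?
Convert 0xAE (hexadecimal) → 10×16 + 14 = 174 (decimal)
Convert twenty-nine (English words) → 29 (decimal)
Compute 174 ÷ 29 = 6
6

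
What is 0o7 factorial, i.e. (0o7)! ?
Convert 0o7 (octal) → 7 (decimal)
Compute 7! = 5040
5040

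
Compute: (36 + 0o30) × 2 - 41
Convert 0o30 (octal) → 3×8 = 24 (decimal)
Expression in decimal: (36 + 24) × 2 - 41
Parentheses first: 36 + 24 = 60
Multiply: 60 × 2 = 120
Subtract: 120 - 41 = 79
79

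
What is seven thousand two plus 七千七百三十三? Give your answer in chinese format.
Convert seven thousand two (English words) → 7×1000 + 2 = 7002 (decimal)
Convert 七千七百三十三 (Chinese numeral) → 7×1000 + 7×100 + 3×10 + 3 = 7733 (decimal)
Compute 7002 + 7733 = 14735
Convert 14735 (decimal) → 14735 = 1×10000 + 4×1000 + 7×100 + 3×10 + 5 → 一万四千七百三十五 (Chinese numeral)
一万四千七百三十五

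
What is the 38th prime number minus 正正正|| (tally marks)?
The 38th prime number = 163
Convert 正正正|| (tally marks) → 5 + 5 + 5 + 2 = 17 (decimal)
Compute 163 - 17 = 146
146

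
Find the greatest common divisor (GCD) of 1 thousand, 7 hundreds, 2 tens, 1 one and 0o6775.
Convert 1 thousand, 7 hundreds, 2 tens, 1 one (place-value notation) → 1×1000 + 7×100 + 2×10 + 1 = 1721 (decimal)
Convert 0o6775 (octal) → 6×512 + 7×64 + 7×8 + 5 = 3581 (decimal)
Compute gcd(1721, 3581) = 1
1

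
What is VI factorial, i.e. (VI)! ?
Convert VI (Roman numeral) → 5 + 1 = 6 (decimal)
Compute 6! = 720
720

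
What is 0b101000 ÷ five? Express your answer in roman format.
Convert 0b101000 (binary) → 32 + 8 = 40 (decimal)
Convert five (English words) → 5 (decimal)
Compute 40 ÷ 5 = 8
Convert 8 (decimal) → 8 = 5 + 1 + 1 + 1 → VIII (Roman numeral)
VIII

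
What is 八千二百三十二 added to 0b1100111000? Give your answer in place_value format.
Convert 八千二百三十二 (Chinese numeral) → 8×1000 + 2×100 + 3×10 + 2 = 8232 (decimal)
Convert 0b1100111000 (binary) → 512 + 256 + 32 + 16 + 8 = 824 (decimal)
Compute 8232 + 824 = 9056
Convert 9056 (decimal) → 9056 = 9×1000 + 5×10 + 6 → 9 thousands, 5 tens, 6 ones (place-value notation)
9 thousands, 5 tens, 6 ones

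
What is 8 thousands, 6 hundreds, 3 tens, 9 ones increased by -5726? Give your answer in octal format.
Convert 8 thousands, 6 hundreds, 3 tens, 9 ones (place-value notation) → 8×1000 + 6×100 + 3×10 + 9 = 8639 (decimal)
Compute 8639 + -5726 = 2913
Convert 2913 (decimal) → 2913 = 5×512 + 5×64 + 4×8 + 1 → 0o5541 (octal)
0o5541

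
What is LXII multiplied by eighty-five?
Convert LXII (Roman numeral) → 50 + 10 + 1 + 1 = 62 (decimal)
Convert eighty-five (English words) → 85 (decimal)
Compute 62 × 85 = 5270
5270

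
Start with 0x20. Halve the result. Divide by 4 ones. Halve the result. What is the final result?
Convert 0x20 (hexadecimal) → 2×16 = 32 (decimal)
Start: 32
32 ÷ 2 = 16
Convert 4 ones (place-value notation) → 4 (decimal)
16 ÷ 4 = 4
4 ÷ 2 = 2
2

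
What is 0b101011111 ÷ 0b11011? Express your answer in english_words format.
Convert 0b101011111 (binary) → 256 + 64 + 16 + 8 + 4 + 2 + 1 = 351 (decimal)
Convert 0b11011 (binary) → 16 + 8 + 2 + 1 = 27 (decimal)
Compute 351 ÷ 27 = 13
Convert 13 (decimal) → thirteen (English words)
thirteen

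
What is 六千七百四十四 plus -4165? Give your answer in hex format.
Convert 六千七百四十四 (Chinese numeral) → 6×1000 + 7×100 + 4×10 + 4 = 6744 (decimal)
Compute 6744 + -4165 = 2579
Convert 2579 (decimal) → 2579 = 10×256 + 1×16 + 3 → 0xA13 (hexadecimal)
0xA13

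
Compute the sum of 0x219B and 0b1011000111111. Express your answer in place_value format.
Convert 0x219B (hexadecimal) → 2×4096 + 1×256 + 9×16 + 11 = 8603 (decimal)
Convert 0b1011000111111 (binary) → 4096 + 1024 + 512 + 32 + 16 + 8 + 4 + 2 + 1 = 5695 (decimal)
Compute 8603 + 5695 = 14298
Convert 14298 (decimal) → 14298 = 14×1000 + 2×100 + 9×10 + 8 → 14 thousands, 2 hundreds, 9 tens, 8 ones (place-value notation)
14 thousands, 2 hundreds, 9 tens, 8 ones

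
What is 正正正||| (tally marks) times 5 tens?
Convert 正正正||| (tally marks) → 5 + 5 + 5 + 3 = 18 (decimal)
Convert 5 tens (place-value notation) → 5×10 = 50 (decimal)
Compute 18 × 50 = 900
900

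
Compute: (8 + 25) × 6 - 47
Parentheses first: 8 + 25 = 33
Multiply: 33 × 6 = 198
Subtract: 198 - 47 = 151
151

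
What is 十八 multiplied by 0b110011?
Convert 十八 (Chinese numeral) → 1×10 + 8 = 18 (decimal)
Convert 0b110011 (binary) → 32 + 16 + 2 + 1 = 51 (decimal)
Compute 18 × 51 = 918
918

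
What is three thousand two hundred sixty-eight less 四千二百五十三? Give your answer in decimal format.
Convert three thousand two hundred sixty-eight (English words) → 3×1000 + 2×100 + 68 = 3268 (decimal)
Convert 四千二百五十三 (Chinese numeral) → 4×1000 + 2×100 + 5×10 + 3 = 4253 (decimal)
Compute 3268 - 4253 = -985
-985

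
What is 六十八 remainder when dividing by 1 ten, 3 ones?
Convert 六十八 (Chinese numeral) → 6×10 + 8 = 68 (decimal)
Convert 1 ten, 3 ones (place-value notation) → 1×10 + 3 = 13 (decimal)
Compute 68 mod 13 = 3
3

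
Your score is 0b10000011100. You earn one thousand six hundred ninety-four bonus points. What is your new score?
Convert 0b10000011100 (binary) → 1024 + 16 + 8 + 4 = 1052 (decimal)
Convert one thousand six hundred ninety-four (English words) → 1×1000 + 6×100 + 94 = 1694 (decimal)
Compute 1052 + 1694 = 2746
2746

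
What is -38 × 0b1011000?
Convert 0b1011000 (binary) → 64 + 16 + 8 = 88 (decimal)
Compute -38 × 88 = -3344
-3344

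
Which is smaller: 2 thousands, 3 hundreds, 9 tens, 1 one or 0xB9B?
Convert 2 thousands, 3 hundreds, 9 tens, 1 one (place-value notation) → 2×1000 + 3×100 + 9×10 + 1 = 2391 (decimal)
Convert 0xB9B (hexadecimal) → 11×256 + 9×16 + 11 = 2971 (decimal)
Compare 2391 vs 2971: smaller = 2391
2391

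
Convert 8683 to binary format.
Convert 8683 (decimal) → 8683 = 8192 + 256 + 128 + 64 + 32 + 8 + 2 + 1 → 0b10000111101011 (binary)
0b10000111101011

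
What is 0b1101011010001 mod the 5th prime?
Convert 0b1101011010001 (binary) → 4096 + 2048 + 512 + 128 + 64 + 16 + 1 = 6865 (decimal)
Convert the 5th prime (prime index) → 11 (decimal)
Compute 6865 mod 11 = 1
1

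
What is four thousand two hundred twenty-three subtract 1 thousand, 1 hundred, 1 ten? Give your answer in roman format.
Convert four thousand two hundred twenty-three (English words) → 4×1000 + 2×100 + 23 = 4223 (decimal)
Convert 1 thousand, 1 hundred, 1 ten (place-value notation) → 1×1000 + 1×100 + 1×10 = 1110 (decimal)
Compute 4223 - 1110 = 3113
Convert 3113 (decimal) → 3113 = 1000 + 1000 + 1000 + 100 + 10 + 1 + 1 + 1 → MMMCXIII (Roman numeral)
MMMCXIII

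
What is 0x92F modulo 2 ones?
Convert 0x92F (hexadecimal) → 9×256 + 2×16 + 15 = 2351 (decimal)
Convert 2 ones (place-value notation) → 2 (decimal)
Compute 2351 mod 2 = 1
1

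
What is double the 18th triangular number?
The 18th triangular number = 18×19/2 = 171
Compute 171 × 2 = 342
342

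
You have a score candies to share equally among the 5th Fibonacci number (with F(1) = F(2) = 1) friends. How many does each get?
Convert a score (colloquial) → 20 (decimal)
Convert the 5th Fibonacci number (with F(1) = F(2) = 1) (Fibonacci index) → 1, 1, 2, 3, 5 → 5 (decimal)
Compute 20 ÷ 5 = 4
4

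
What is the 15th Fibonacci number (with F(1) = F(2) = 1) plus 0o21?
The 15th Fibonacci number (with F(1) = F(2) = 1): 1, 1, 2, 3, 5, 8, 13, 21, 34, 55, 89, 144, 233, 377, 610 → 610
Convert 0o21 (octal) → 2×8 + 1 = 17 (decimal)
Compute 610 + 17 = 627
627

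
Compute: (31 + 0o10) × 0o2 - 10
Convert 0o10 (octal) → 1×8 = 8 (decimal)
Convert 0o2 (octal) → 2 (decimal)
Expression in decimal: (31 + 8) × 2 - 10
Parentheses first: 31 + 8 = 39
Multiply: 39 × 2 = 78
Subtract: 78 - 10 = 68
68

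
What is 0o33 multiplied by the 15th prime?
Convert 0o33 (octal) → 3×8 + 3 = 27 (decimal)
Convert the 15th prime (prime index) → 47 (decimal)
Compute 27 × 47 = 1269
1269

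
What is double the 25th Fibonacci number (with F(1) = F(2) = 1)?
The 25th Fibonacci number (with F(1) = F(2) = 1) = 75025
Compute 75025 × 2 = 150050
150050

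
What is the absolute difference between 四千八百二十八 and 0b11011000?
Convert 四千八百二十八 (Chinese numeral) → 4×1000 + 8×100 + 2×10 + 8 = 4828 (decimal)
Convert 0b11011000 (binary) → 128 + 64 + 16 + 8 = 216 (decimal)
Compute |4828 - 216| = 4612
4612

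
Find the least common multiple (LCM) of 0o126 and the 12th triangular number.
Convert 0o126 (octal) → 1×64 + 2×8 + 6 = 86 (decimal)
Convert the 12th triangular number (triangular index) → 12×13/2 = 78 (decimal)
Compute lcm(86, 78) = 3354
3354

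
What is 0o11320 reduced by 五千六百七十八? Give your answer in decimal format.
Convert 0o11320 (octal) → 1×4096 + 1×512 + 3×64 + 2×8 = 4816 (decimal)
Convert 五千六百七十八 (Chinese numeral) → 5×1000 + 6×100 + 7×10 + 8 = 5678 (decimal)
Compute 4816 - 5678 = -862
-862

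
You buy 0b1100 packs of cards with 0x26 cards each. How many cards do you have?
Convert 0x26 (hexadecimal) → 2×16 + 6 = 38 (decimal)
Convert 0b1100 (binary) → 8 + 4 = 12 (decimal)
Compute 38 × 12 = 456
456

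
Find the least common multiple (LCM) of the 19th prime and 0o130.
Convert the 19th prime (prime index) → 67 (decimal)
Convert 0o130 (octal) → 1×64 + 3×8 = 88 (decimal)
Compute lcm(67, 88) = 5896
5896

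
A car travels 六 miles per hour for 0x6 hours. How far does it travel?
Convert 六 (Chinese numeral) → 6 (decimal)
Convert 0x6 (hexadecimal) → 6 (decimal)
Compute 6 × 6 = 36
36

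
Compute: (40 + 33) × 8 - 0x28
Convert 0x28 (hexadecimal) → 2×16 + 8 = 40 (decimal)
Expression in decimal: (40 + 33) × 8 - 40
Parentheses first: 40 + 33 = 73
Multiply: 73 × 8 = 584
Subtract: 584 - 40 = 544
544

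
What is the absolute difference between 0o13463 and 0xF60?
Convert 0o13463 (octal) → 1×4096 + 3×512 + 4×64 + 6×8 + 3 = 5939 (decimal)
Convert 0xF60 (hexadecimal) → 15×256 + 6×16 = 3936 (decimal)
Compute |5939 - 3936| = 2003
2003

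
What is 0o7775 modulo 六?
Convert 0o7775 (octal) → 7×512 + 7×64 + 7×8 + 5 = 4093 (decimal)
Convert 六 (Chinese numeral) → 6 (decimal)
Compute 4093 mod 6 = 1
1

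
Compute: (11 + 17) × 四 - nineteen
Convert 四 (Chinese numeral) → 4 (decimal)
Convert nineteen (English words) → 19 (decimal)
Expression in decimal: (11 + 17) × 4 - 19
Parentheses first: 11 + 17 = 28
Multiply: 28 × 4 = 112
Subtract: 112 - 19 = 93
93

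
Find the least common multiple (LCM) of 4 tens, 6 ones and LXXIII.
Convert 4 tens, 6 ones (place-value notation) → 4×10 + 6 = 46 (decimal)
Convert LXXIII (Roman numeral) → 50 + 10 + 10 + 1 + 1 + 1 = 73 (decimal)
Compute lcm(46, 73) = 3358
3358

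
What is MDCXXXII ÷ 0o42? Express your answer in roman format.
Convert MDCXXXII (Roman numeral) → 1000 + 500 + 100 + 10 + 10 + 10 + 1 + 1 = 1632 (decimal)
Convert 0o42 (octal) → 4×8 + 2 = 34 (decimal)
Compute 1632 ÷ 34 = 48
Convert 48 (decimal) → 48 = 40 + 5 + 1 + 1 + 1 → XLVIII (Roman numeral)
XLVIII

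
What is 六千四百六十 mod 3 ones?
Convert 六千四百六十 (Chinese numeral) → 6×1000 + 4×100 + 6×10 = 6460 (decimal)
Convert 3 ones (place-value notation) → 3 (decimal)
Compute 6460 mod 3 = 1
1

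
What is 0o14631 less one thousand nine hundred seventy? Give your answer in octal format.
Convert 0o14631 (octal) → 1×4096 + 4×512 + 6×64 + 3×8 + 1 = 6553 (decimal)
Convert one thousand nine hundred seventy (English words) → 1×1000 + 9×100 + 70 = 1970 (decimal)
Compute 6553 - 1970 = 4583
Convert 4583 (decimal) → 4583 = 1×4096 + 7×64 + 4×8 + 7 → 0o10747 (octal)
0o10747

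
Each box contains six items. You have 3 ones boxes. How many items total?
Convert six (English words) → 6 (decimal)
Convert 3 ones (place-value notation) → 3 (decimal)
Compute 6 × 3 = 18
18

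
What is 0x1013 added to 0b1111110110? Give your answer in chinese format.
Convert 0x1013 (hexadecimal) → 1×4096 + 1×16 + 3 = 4115 (decimal)
Convert 0b1111110110 (binary) → 512 + 256 + 128 + 64 + 32 + 16 + 4 + 2 = 1014 (decimal)
Compute 4115 + 1014 = 5129
Convert 5129 (decimal) → 5129 = 5×1000 + 1×100 + 2×10 + 9 → 五千一百二十九 (Chinese numeral)
五千一百二十九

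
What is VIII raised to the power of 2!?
Convert VIII (Roman numeral) → 5 + 1 + 1 + 1 = 8 (decimal)
Convert 2! (factorial) → 2 (decimal)
Compute 8 ^ 2 = 64
64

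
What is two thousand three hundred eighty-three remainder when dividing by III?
Convert two thousand three hundred eighty-three (English words) → 2×1000 + 3×100 + 83 = 2383 (decimal)
Convert III (Roman numeral) → 1 + 1 + 1 = 3 (decimal)
Compute 2383 mod 3 = 1
1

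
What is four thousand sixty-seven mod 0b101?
Convert four thousand sixty-seven (English words) → 4×1000 + 67 = 4067 (decimal)
Convert 0b101 (binary) → 4 + 1 = 5 (decimal)
Compute 4067 mod 5 = 2
2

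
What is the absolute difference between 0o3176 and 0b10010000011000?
Convert 0o3176 (octal) → 3×512 + 1×64 + 7×8 + 6 = 1662 (decimal)
Convert 0b10010000011000 (binary) → 8192 + 1024 + 16 + 8 = 9240 (decimal)
Compute |1662 - 9240| = 7578
7578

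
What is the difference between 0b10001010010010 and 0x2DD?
Convert 0b10001010010010 (binary) → 8192 + 512 + 128 + 16 + 2 = 8850 (decimal)
Convert 0x2DD (hexadecimal) → 2×256 + 13×16 + 13 = 733 (decimal)
Difference: |8850 - 733| = 8117
8117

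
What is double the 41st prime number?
The 41st prime number = 179
Compute 179 × 2 = 358
358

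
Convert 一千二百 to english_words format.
Convert 一千二百 (Chinese numeral) → 1×1000 + 2×100 = 1200 (decimal)
Convert 1200 (decimal) → 1200 = 1×1000 + 2×100 → one thousand two hundred (English words)
one thousand two hundred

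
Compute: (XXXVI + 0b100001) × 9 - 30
Convert XXXVI (Roman numeral) → 10 + 10 + 10 + 5 + 1 = 36 (decimal)
Convert 0b100001 (binary) → 32 + 1 = 33 (decimal)
Expression in decimal: (36 + 33) × 9 - 30
Parentheses first: 36 + 33 = 69
Multiply: 69 × 9 = 621
Subtract: 621 - 30 = 591
591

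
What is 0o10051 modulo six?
Convert 0o10051 (octal) → 1×4096 + 5×8 + 1 = 4137 (decimal)
Convert six (English words) → 6 (decimal)
Compute 4137 mod 6 = 3
3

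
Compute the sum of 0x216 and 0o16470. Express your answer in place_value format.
Convert 0x216 (hexadecimal) → 2×256 + 1×16 + 6 = 534 (decimal)
Convert 0o16470 (octal) → 1×4096 + 6×512 + 4×64 + 7×8 = 7480 (decimal)
Compute 534 + 7480 = 8014
Convert 8014 (decimal) → 8014 = 8×1000 + 1×10 + 4 → 8 thousands, 1 ten, 4 ones (place-value notation)
8 thousands, 1 ten, 4 ones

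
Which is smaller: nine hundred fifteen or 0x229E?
Convert nine hundred fifteen (English words) → 9×100 + 15 = 915 (decimal)
Convert 0x229E (hexadecimal) → 2×4096 + 2×256 + 9×16 + 14 = 8862 (decimal)
Compare 915 vs 8862: smaller = 915
915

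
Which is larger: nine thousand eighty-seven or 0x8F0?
Convert nine thousand eighty-seven (English words) → 9×1000 + 87 = 9087 (decimal)
Convert 0x8F0 (hexadecimal) → 8×256 + 15×16 = 2288 (decimal)
Compare 9087 vs 2288: larger = 9087
9087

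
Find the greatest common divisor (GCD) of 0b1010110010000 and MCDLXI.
Convert 0b1010110010000 (binary) → 4096 + 1024 + 256 + 128 + 16 = 5520 (decimal)
Convert MCDLXI (Roman numeral) → 1000 + 400 + 50 + 10 + 1 = 1461 (decimal)
Compute gcd(5520, 1461) = 3
3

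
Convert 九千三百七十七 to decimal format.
Convert 九千三百七十七 (Chinese numeral) → 9×1000 + 3×100 + 7×10 + 7 = 9377 (decimal)
9377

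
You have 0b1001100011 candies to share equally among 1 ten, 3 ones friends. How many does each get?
Convert 0b1001100011 (binary) → 512 + 64 + 32 + 2 + 1 = 611 (decimal)
Convert 1 ten, 3 ones (place-value notation) → 1×10 + 3 = 13 (decimal)
Compute 611 ÷ 13 = 47
47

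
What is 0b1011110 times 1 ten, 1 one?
Convert 0b1011110 (binary) → 64 + 16 + 8 + 4 + 2 = 94 (decimal)
Convert 1 ten, 1 one (place-value notation) → 1×10 + 1 = 11 (decimal)
Compute 94 × 11 = 1034
1034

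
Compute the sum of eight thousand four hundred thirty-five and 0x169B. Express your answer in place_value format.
Convert eight thousand four hundred thirty-five (English words) → 8×1000 + 4×100 + 35 = 8435 (decimal)
Convert 0x169B (hexadecimal) → 1×4096 + 6×256 + 9×16 + 11 = 5787 (decimal)
Compute 8435 + 5787 = 14222
Convert 14222 (decimal) → 14222 = 14×1000 + 2×100 + 2×10 + 2 → 14 thousands, 2 hundreds, 2 tens, 2 ones (place-value notation)
14 thousands, 2 hundreds, 2 tens, 2 ones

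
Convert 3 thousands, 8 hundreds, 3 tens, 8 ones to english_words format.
Convert 3 thousands, 8 hundreds, 3 tens, 8 ones (place-value notation) → 3×1000 + 8×100 + 3×10 + 8 = 3838 (decimal)
Convert 3838 (decimal) → 3838 = 3×1000 + 8×100 + 38 → three thousand eight hundred thirty-eight (English words)
three thousand eight hundred thirty-eight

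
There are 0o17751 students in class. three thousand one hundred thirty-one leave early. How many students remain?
Convert 0o17751 (octal) → 1×4096 + 7×512 + 7×64 + 5×8 + 1 = 8169 (decimal)
Convert three thousand one hundred thirty-one (English words) → 3×1000 + 1×100 + 31 = 3131 (decimal)
Compute 8169 - 3131 = 5038
5038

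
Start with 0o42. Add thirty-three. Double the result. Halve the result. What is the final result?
Convert 0o42 (octal) → 4×8 + 2 = 34 (decimal)
Start: 34
Convert thirty-three (English words) → 33 (decimal)
34 + 33 = 67
67 × 2 = 134
134 ÷ 2 = 67
67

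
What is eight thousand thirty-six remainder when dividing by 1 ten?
Convert eight thousand thirty-six (English words) → 8×1000 + 36 = 8036 (decimal)
Convert 1 ten (place-value notation) → 1×10 = 10 (decimal)
Compute 8036 mod 10 = 6
6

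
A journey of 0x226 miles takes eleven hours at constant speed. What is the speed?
Convert 0x226 (hexadecimal) → 2×256 + 2×16 + 6 = 550 (decimal)
Convert eleven (English words) → 11 (decimal)
Compute 550 ÷ 11 = 50
50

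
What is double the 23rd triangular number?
The 23rd triangular number = 23×24/2 = 276
Compute 276 × 2 = 552
552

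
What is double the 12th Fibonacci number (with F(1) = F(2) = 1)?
The 12th Fibonacci number (with F(1) = F(2) = 1): 1, 1, 2, 3, 5, 8, 13, 21, 34, 55, 89, 144 → 144
Compute 144 × 2 = 288
288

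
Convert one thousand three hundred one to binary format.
Convert one thousand three hundred one (English words) → 1×1000 + 3×100 + 1 = 1301 (decimal)
Convert 1301 (decimal) → 1301 = 1024 + 256 + 16 + 4 + 1 → 0b10100010101 (binary)
0b10100010101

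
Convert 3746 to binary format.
Convert 3746 (decimal) → 3746 = 2048 + 1024 + 512 + 128 + 32 + 2 → 0b111010100010 (binary)
0b111010100010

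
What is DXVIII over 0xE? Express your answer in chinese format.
Convert DXVIII (Roman numeral) → 500 + 10 + 5 + 1 + 1 + 1 = 518 (decimal)
Convert 0xE (hexadecimal) → 14 (decimal)
Compute 518 ÷ 14 = 37
Convert 37 (decimal) → 37 = 3×10 + 7 → 三十七 (Chinese numeral)
三十七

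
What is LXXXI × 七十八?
Convert LXXXI (Roman numeral) → 50 + 10 + 10 + 10 + 1 = 81 (decimal)
Convert 七十八 (Chinese numeral) → 7×10 + 8 = 78 (decimal)
Compute 81 × 78 = 6318
6318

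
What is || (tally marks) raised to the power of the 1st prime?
Convert || (tally marks) → 2 (decimal)
Convert the 1st prime (prime index) → 2 (decimal)
Compute 2 ^ 2 = 4
4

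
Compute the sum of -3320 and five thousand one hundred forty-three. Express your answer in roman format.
Convert five thousand one hundred forty-three (English words) → 5×1000 + 1×100 + 43 = 5143 (decimal)
Compute -3320 + 5143 = 1823
Convert 1823 (decimal) → 1823 = 1000 + 500 + 100 + 100 + 100 + 10 + 10 + 1 + 1 + 1 → MDCCCXXIII (Roman numeral)
MDCCCXXIII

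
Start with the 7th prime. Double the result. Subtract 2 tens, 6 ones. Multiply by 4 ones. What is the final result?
Convert the 7th prime (prime index) → 17 (decimal)
Start: 17
17 × 2 = 34
Convert 2 tens, 6 ones (place-value notation) → 2×10 + 6 = 26 (decimal)
34 - 26 = 8
Convert 4 ones (place-value notation) → 4 (decimal)
8 × 4 = 32
32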